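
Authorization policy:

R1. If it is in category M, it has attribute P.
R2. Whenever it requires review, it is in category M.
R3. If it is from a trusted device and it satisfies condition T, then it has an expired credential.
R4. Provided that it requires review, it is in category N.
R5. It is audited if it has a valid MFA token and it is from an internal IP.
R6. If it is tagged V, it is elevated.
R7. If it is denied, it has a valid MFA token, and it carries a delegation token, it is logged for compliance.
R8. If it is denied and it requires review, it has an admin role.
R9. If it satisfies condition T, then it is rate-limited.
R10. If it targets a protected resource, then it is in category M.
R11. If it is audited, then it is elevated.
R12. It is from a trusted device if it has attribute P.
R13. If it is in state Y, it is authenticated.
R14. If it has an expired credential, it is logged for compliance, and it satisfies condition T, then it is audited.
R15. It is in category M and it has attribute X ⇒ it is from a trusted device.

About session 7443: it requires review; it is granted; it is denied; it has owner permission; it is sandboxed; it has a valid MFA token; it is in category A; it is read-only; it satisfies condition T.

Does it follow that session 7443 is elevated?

No

Forward chaining from the given facts derives: is in category M, is in category N, has an admin role, is rate-limited, has attribute P, is from a trusted device, has an expired credential.
Rules concluding "it is elevated": R6 needs "it is tagged V"; R11 needs "it is audited" — none of these are established.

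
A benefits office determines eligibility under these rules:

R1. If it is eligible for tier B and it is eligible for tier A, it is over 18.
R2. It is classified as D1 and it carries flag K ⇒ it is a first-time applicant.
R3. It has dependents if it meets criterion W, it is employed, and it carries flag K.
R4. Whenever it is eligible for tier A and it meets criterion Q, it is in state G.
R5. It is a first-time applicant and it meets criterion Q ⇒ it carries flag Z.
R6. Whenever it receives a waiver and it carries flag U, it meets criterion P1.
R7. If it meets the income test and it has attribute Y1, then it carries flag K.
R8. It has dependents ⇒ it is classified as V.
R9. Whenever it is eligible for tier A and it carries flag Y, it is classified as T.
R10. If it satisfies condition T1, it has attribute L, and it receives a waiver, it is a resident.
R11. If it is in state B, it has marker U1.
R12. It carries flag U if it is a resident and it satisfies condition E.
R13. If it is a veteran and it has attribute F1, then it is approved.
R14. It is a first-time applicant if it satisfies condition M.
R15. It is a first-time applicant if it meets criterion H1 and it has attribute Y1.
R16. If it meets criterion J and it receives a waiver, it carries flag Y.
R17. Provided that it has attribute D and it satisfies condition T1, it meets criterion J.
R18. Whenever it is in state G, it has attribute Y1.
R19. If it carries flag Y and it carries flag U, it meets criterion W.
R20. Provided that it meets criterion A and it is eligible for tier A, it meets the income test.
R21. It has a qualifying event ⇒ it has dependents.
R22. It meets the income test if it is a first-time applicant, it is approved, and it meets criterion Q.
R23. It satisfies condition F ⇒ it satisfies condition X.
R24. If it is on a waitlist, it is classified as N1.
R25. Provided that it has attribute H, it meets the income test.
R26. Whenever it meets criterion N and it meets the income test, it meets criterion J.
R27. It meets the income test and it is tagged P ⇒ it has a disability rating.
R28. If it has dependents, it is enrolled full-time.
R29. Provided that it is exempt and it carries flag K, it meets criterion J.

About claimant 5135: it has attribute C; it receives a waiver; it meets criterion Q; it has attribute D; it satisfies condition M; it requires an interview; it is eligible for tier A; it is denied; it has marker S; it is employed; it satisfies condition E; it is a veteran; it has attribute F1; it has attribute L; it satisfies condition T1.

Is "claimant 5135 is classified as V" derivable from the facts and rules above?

Yes

By R4 (it is eligible for tier A, it meets criterion Q): it is in state G.
By R10 (it satisfies condition T1, it has attribute L, it receives a waiver): it is a resident.
By R12 (it is a resident, it satisfies condition E): it carries flag U.
By R13 (it is a veteran, it has attribute F1): it is approved.
By R14 (it satisfies condition M): it is a first-time applicant.
By R17 (it has attribute D, it satisfies condition T1): it meets criterion J.
By R18 (it is in state G): it has attribute Y1.
By R22 (it is a first-time applicant, it is approved, it meets criterion Q): it meets the income test.
By R7 (it meets the income test, it has attribute Y1): it carries flag K.
By R16 (it meets criterion J, it receives a waiver): it carries flag Y.
By R19 (it carries flag Y, it carries flag U): it meets criterion W.
By R3 (it meets criterion W, it is employed, it carries flag K): it has dependents.
By R8 (it has dependents): it is classified as V.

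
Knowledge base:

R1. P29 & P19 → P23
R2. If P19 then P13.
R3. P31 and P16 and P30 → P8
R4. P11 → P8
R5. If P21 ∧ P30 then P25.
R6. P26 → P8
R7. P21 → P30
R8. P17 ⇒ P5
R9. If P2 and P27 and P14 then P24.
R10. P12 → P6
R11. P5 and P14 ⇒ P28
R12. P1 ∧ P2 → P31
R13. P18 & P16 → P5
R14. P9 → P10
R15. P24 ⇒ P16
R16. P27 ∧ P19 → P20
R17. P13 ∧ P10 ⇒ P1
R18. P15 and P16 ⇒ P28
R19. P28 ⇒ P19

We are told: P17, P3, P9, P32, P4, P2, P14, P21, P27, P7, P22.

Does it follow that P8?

P30  (by R7: P21)
P5  (by R8: P17)
P24  (by R9: P2, P27, P14)
P28  (by R11: P5, P14)
P10  (by R14: P9)
P16  (by R15: P24)
P19  (by R19: P28)
P13  (by R2: P19)
P1  (by R17: P13, P10)
P31  (by R12: P1, P2)
P8  (by R3: P31, P16, P30)

Yes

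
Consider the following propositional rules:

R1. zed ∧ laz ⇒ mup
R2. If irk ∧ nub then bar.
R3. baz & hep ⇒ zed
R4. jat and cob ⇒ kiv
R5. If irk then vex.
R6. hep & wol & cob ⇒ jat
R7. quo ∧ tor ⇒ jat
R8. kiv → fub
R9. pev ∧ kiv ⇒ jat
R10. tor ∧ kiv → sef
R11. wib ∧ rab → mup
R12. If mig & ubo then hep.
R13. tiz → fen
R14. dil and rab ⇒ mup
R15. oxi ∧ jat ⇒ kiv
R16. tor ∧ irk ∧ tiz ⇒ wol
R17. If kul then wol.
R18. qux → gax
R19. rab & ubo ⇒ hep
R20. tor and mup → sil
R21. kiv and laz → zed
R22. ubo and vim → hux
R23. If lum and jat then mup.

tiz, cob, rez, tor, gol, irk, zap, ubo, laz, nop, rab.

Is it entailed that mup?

wol  (by R16: tor, irk, tiz)
hep  (by R19: rab, ubo)
jat  (by R6: hep, wol, cob)
kiv  (by R4: jat, cob)
zed  (by R21: kiv, laz)
mup  (by R1: zed, laz)

Yes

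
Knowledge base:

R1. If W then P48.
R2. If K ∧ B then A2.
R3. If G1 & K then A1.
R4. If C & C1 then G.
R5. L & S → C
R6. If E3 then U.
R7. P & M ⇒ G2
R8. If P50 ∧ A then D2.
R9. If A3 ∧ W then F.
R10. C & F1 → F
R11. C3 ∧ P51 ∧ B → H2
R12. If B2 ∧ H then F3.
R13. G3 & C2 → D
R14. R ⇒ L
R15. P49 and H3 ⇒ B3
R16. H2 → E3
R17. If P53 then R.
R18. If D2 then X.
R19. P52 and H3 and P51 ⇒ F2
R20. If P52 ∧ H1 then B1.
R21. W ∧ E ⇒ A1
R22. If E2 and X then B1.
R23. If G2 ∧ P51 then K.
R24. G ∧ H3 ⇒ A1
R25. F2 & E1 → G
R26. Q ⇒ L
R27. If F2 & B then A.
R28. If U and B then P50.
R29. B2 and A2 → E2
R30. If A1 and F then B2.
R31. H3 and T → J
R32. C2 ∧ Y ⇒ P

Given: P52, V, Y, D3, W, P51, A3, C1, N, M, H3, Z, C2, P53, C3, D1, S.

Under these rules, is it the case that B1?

No

Forward chaining from the given facts derives: P48, F, R, F2, P, G2, L, K, C, G, A1, B2.
Rules concluding B1: R20 needs H1; R22 needs E2 — none of these are established.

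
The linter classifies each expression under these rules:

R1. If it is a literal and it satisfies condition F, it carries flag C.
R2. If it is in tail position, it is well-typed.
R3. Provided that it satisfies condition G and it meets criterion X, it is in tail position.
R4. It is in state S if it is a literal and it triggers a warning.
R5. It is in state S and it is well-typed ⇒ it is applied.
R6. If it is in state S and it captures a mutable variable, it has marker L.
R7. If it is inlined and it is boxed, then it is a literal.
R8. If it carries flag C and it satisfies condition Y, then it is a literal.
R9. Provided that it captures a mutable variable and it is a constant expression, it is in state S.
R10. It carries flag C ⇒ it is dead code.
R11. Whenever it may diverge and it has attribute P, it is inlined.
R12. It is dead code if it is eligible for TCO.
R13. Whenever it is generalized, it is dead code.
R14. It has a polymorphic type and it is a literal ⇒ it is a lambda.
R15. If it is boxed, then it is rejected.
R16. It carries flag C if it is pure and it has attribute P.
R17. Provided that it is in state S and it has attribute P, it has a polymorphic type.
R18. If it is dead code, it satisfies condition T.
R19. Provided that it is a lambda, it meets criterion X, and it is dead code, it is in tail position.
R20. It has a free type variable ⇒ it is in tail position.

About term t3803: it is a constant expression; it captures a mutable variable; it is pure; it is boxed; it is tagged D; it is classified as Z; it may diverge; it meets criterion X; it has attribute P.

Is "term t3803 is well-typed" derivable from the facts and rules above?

By R9 (it captures a mutable variable, it is a constant expression): it is in state S.
By R11 (it may diverge, it has attribute P): it is inlined.
By R16 (it is pure, it has attribute P): it carries flag C.
By R17 (it is in state S, it has attribute P): it has a polymorphic type.
By R7 (it is inlined, it is boxed): it is a literal.
By R10 (it carries flag C): it is dead code.
By R14 (it has a polymorphic type, it is a literal): it is a lambda.
By R19 (it is a lambda, it meets criterion X, it is dead code): it is in tail position.
By R2 (it is in tail position): it is well-typed.

Yes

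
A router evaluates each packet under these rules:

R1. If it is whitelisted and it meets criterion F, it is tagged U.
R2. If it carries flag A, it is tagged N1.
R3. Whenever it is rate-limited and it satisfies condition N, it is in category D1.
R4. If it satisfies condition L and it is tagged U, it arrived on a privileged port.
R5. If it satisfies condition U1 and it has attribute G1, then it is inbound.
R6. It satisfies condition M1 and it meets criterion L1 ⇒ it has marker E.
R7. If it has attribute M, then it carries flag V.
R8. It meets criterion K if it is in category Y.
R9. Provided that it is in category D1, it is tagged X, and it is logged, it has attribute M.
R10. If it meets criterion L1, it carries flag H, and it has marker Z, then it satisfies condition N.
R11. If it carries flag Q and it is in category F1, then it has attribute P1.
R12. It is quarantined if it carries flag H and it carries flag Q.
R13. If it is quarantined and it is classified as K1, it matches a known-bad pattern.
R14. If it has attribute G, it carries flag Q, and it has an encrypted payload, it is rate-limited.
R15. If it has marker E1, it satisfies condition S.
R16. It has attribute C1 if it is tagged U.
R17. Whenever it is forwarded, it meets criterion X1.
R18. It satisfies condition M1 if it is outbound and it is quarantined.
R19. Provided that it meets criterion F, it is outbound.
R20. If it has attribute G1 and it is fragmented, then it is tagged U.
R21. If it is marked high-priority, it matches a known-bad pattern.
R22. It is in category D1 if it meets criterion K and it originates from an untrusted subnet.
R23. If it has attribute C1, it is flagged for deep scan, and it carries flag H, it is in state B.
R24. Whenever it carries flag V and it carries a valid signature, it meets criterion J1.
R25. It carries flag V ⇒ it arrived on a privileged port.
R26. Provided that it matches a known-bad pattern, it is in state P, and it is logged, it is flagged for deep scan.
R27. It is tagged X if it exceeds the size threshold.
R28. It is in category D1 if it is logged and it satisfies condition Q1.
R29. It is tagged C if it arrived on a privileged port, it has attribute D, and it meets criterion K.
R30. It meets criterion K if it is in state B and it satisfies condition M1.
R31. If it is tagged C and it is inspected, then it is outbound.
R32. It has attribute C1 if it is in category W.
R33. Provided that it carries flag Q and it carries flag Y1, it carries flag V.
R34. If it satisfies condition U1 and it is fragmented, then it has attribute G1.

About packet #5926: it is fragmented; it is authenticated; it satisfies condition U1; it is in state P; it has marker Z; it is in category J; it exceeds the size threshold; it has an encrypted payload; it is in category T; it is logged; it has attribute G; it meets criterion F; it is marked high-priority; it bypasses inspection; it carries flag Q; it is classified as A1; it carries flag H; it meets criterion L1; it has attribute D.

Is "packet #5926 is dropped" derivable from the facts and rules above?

Forward chaining from the given facts derives: satisfies condition N, is quarantined, is rate-limited, is outbound, matches a known-bad pattern, is flagged for deep scan, is tagged X, has attribute G1, is in category D1, is inbound, has attribute M, satisfies condition M1, is tagged U, has marker E, carries flag V, has attribute C1, is in state B, arrived on a privileged port, meets criterion K, is tagged C.
No rule has "it is dropped" as its conclusion, and it is not among the given facts.

No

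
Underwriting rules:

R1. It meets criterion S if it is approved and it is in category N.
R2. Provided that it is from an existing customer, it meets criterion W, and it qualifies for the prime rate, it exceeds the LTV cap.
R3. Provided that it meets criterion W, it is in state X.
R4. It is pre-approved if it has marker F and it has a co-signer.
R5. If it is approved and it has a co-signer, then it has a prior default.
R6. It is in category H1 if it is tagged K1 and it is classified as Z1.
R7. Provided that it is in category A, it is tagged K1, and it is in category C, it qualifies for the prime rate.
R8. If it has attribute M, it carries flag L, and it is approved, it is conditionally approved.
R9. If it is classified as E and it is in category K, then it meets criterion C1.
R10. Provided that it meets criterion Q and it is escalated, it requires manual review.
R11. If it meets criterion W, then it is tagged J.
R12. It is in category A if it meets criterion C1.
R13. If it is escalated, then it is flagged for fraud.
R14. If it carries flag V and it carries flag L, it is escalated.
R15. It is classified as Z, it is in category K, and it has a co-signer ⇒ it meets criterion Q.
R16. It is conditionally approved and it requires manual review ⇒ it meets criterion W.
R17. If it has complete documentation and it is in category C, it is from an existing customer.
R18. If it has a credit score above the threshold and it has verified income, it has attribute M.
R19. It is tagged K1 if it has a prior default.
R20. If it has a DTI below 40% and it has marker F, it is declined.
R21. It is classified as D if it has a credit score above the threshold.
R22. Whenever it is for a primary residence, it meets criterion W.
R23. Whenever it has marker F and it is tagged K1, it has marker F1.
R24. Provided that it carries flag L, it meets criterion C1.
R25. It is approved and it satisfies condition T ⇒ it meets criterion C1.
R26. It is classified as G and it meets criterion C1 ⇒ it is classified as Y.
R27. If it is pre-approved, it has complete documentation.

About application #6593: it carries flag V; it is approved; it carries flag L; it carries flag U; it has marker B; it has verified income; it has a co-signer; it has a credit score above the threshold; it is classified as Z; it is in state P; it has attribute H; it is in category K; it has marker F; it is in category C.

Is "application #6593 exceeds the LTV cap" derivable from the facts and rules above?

By R4 (it has marker F, it has a co-signer): it is pre-approved.
By R5 (it is approved, it has a co-signer): it has a prior default.
By R14 (it carries flag V, it carries flag L): it is escalated.
By R15 (it is classified as Z, it is in category K, it has a co-signer): it meets criterion Q.
By R18 (it has a credit score above the threshold, it has verified income): it has attribute M.
By R19 (it has a prior default): it is tagged K1.
By R24 (it carries flag L): it meets criterion C1.
By R27 (it is pre-approved): it has complete documentation.
By R8 (it has attribute M, it carries flag L, it is approved): it is conditionally approved.
By R10 (it meets criterion Q, it is escalated): it requires manual review.
By R12 (it meets criterion C1): it is in category A.
By R16 (it is conditionally approved, it requires manual review): it meets criterion W.
By R17 (it has complete documentation, it is in category C): it is from an existing customer.
By R7 (it is in category A, it is tagged K1, it is in category C): it qualifies for the prime rate.
By R2 (it is from an existing customer, it meets criterion W, it qualifies for the prime rate): it exceeds the LTV cap.

Yes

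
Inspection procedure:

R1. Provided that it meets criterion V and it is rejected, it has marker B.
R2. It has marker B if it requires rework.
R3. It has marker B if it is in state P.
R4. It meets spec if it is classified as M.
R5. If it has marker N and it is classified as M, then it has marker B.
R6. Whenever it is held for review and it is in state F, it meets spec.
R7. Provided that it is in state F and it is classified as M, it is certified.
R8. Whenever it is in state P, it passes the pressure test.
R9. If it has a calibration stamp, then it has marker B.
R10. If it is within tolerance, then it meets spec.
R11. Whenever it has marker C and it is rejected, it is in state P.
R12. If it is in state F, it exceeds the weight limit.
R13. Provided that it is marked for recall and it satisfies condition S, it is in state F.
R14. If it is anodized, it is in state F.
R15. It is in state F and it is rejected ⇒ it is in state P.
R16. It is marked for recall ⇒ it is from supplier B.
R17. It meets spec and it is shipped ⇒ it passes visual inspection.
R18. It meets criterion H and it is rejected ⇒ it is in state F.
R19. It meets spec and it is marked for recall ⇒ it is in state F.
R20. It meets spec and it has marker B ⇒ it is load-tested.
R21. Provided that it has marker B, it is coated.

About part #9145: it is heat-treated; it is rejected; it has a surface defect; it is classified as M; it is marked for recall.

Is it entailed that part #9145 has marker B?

Yes

By R4 (it is classified as M): it meets spec.
By R19 (it meets spec, it is marked for recall): it is in state F.
By R15 (it is in state F, it is rejected): it is in state P.
By R3 (it is in state P): it has marker B.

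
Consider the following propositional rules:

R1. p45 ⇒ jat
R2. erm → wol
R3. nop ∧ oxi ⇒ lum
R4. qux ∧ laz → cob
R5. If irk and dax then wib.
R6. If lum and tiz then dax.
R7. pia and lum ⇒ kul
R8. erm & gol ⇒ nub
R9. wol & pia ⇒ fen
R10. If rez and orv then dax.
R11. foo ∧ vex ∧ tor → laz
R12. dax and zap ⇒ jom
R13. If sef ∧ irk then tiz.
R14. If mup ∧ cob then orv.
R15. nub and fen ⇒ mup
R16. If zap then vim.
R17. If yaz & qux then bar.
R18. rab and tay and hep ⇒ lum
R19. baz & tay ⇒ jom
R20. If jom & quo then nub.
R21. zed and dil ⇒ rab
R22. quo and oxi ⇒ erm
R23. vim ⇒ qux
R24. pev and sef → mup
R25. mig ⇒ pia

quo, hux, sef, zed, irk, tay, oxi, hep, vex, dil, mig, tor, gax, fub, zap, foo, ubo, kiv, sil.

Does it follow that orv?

laz  (by R11: foo, vex, tor)
tiz  (by R13: sef, irk)
vim  (by R16: zap)
rab  (by R21: zed, dil)
erm  (by R22: quo, oxi)
qux  (by R23: vim)
pia  (by R25: mig)
wol  (by R2: erm)
cob  (by R4: qux, laz)
fen  (by R9: wol, pia)
lum  (by R18: rab, tay, hep)
dax  (by R6: lum, tiz)
jom  (by R12: dax, zap)
nub  (by R20: jom, quo)
mup  (by R15: nub, fen)
orv  (by R14: mup, cob)

Yes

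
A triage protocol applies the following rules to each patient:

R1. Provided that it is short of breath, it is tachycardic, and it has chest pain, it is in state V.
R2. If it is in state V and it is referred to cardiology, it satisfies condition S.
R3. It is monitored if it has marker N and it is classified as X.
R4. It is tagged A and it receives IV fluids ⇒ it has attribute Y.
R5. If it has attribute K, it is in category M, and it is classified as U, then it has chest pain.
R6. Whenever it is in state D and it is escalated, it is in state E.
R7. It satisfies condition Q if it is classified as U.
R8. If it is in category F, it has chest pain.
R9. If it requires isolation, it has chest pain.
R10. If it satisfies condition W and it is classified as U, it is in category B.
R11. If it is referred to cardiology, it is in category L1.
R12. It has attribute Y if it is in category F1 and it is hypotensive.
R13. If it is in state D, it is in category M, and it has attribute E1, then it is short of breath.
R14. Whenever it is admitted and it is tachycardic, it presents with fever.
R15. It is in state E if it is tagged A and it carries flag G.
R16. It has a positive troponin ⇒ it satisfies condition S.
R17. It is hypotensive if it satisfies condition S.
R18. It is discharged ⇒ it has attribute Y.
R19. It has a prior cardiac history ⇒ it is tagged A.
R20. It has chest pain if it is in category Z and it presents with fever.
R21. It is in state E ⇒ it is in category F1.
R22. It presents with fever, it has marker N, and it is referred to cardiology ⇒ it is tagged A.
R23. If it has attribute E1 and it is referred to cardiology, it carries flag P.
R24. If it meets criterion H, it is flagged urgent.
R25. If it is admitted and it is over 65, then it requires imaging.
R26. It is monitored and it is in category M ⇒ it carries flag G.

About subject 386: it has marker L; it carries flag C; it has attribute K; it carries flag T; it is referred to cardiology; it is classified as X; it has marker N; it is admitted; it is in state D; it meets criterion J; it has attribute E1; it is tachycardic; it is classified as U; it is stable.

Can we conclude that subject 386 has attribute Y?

Forward chaining from the given facts derives: is monitored, satisfies condition Q, is in category L1, presents with fever, is tagged A, carries flag P.
Rules concluding "it has attribute Y": R4 needs "it receives IV fluids"; R12 needs "it is in category F1"; R18 needs "it is discharged" — none of these are established.

No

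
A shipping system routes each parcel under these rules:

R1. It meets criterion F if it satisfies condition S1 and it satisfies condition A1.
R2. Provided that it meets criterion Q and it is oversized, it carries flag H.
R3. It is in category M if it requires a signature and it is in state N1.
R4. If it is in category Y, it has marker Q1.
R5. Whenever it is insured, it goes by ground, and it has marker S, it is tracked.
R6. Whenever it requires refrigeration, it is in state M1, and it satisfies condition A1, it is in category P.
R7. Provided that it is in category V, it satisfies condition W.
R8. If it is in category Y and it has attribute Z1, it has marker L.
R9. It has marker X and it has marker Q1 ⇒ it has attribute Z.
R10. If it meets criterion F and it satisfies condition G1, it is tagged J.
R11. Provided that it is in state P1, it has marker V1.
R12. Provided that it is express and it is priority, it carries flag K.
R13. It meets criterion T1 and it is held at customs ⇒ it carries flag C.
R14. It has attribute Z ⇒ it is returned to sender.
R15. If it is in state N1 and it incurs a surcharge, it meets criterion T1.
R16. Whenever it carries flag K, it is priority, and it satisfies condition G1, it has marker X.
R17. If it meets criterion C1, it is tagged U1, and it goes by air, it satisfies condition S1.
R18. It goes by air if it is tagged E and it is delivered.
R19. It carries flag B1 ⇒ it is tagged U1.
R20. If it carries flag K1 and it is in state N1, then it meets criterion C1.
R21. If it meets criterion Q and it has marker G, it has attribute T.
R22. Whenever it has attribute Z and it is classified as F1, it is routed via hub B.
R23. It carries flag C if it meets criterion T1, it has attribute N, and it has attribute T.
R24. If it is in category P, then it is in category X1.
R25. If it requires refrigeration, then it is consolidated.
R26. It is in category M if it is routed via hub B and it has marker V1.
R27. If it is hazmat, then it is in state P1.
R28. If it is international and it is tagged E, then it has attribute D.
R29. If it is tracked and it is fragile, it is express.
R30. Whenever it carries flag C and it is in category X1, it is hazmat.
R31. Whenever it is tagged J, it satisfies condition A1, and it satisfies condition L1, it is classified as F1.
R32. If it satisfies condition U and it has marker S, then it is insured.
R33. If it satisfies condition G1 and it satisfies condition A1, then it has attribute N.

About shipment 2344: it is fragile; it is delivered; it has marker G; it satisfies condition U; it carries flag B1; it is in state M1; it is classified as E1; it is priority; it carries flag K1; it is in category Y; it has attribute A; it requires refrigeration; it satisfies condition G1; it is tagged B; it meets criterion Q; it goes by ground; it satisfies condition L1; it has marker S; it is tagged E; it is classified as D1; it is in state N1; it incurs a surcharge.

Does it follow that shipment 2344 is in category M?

Forward chaining from the given facts derives: has marker Q1, meets criterion T1, goes by air, is tagged U1, meets criterion C1, has attribute T, is consolidated, is insured, is tracked, satisfies condition S1, is express, carries flag K, has marker X, has attribute Z, is returned to sender.
Rules concluding "it is in category M": R3 needs "it requires a signature"; R26 needs "it is routed via hub B" — none of these are established.

No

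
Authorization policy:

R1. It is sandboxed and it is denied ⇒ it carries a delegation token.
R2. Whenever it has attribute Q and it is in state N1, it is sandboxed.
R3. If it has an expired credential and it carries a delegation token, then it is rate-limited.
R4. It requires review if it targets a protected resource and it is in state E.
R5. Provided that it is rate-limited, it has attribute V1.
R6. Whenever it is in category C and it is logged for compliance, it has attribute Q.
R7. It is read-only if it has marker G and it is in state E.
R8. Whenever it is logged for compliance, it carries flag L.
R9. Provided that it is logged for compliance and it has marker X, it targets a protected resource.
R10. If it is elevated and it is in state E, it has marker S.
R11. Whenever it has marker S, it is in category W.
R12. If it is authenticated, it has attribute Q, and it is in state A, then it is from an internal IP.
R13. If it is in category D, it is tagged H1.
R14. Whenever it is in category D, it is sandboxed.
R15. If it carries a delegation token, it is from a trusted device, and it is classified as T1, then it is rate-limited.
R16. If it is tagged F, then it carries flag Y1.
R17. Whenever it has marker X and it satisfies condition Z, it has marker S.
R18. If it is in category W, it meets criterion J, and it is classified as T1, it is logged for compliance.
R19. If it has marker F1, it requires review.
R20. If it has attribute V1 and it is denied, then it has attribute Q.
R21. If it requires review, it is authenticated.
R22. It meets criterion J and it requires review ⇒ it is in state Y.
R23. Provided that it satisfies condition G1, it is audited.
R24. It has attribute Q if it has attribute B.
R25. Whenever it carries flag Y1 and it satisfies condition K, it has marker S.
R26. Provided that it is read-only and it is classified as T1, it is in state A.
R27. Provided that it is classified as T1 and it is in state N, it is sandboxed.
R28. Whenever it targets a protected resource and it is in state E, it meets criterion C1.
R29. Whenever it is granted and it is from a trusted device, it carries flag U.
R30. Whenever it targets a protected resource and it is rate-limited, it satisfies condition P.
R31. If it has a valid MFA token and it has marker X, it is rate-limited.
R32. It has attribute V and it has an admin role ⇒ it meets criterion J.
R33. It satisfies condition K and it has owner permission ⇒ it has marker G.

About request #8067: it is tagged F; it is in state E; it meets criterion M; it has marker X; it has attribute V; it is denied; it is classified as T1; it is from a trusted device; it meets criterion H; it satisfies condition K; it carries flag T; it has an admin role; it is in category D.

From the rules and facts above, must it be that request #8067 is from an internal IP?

No

Forward chaining from the given facts derives: is tagged H1, is sandboxed, carries flag Y1, has marker S, meets criterion J, carries a delegation token, is in category W, is rate-limited, is logged for compliance, has attribute V1, carries flag L, targets a protected resource, has attribute Q, meets criterion C1, satisfies condition P, requires review, is authenticated, is in state Y.
The only rule concluding "it is from an internal IP" is R12, which needs "it is in state A"; that is never established.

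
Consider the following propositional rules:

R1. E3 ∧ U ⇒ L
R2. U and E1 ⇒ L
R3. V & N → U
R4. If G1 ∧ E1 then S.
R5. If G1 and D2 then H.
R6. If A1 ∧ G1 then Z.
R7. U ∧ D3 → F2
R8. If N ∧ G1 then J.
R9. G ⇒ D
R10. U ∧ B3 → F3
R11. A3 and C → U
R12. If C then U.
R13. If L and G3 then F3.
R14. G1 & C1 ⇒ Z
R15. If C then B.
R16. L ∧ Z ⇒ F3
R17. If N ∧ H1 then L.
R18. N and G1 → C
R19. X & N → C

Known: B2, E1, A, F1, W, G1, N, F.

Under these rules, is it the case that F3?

Forward chaining from the given facts derives: S, J, C, U, B, L.
Rules concluding F3: R10 needs B3; R13 needs G3; R16 needs Z — none of these are established.

No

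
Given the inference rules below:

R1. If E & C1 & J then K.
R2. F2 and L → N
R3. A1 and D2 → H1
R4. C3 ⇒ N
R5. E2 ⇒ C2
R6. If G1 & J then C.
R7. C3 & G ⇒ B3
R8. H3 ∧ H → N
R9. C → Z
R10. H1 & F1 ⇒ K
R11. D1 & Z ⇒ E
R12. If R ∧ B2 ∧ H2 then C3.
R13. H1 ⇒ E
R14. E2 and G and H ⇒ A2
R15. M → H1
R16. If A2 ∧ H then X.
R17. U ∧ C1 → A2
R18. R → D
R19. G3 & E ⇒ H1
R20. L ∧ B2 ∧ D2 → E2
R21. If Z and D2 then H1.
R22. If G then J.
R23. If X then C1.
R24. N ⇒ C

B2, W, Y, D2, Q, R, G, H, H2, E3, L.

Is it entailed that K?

Yes

C3  (by R12: R, B2, H2)
E2  (by R20: L, B2, D2)
J  (by R22: G)
N  (by R4: C3)
A2  (by R14: E2, G, H)
X  (by R16: A2, H)
C1  (by R23: X)
C  (by R24: N)
Z  (by R9: C)
H1  (by R21: Z, D2)
E  (by R13: H1)
K  (by R1: E, C1, J)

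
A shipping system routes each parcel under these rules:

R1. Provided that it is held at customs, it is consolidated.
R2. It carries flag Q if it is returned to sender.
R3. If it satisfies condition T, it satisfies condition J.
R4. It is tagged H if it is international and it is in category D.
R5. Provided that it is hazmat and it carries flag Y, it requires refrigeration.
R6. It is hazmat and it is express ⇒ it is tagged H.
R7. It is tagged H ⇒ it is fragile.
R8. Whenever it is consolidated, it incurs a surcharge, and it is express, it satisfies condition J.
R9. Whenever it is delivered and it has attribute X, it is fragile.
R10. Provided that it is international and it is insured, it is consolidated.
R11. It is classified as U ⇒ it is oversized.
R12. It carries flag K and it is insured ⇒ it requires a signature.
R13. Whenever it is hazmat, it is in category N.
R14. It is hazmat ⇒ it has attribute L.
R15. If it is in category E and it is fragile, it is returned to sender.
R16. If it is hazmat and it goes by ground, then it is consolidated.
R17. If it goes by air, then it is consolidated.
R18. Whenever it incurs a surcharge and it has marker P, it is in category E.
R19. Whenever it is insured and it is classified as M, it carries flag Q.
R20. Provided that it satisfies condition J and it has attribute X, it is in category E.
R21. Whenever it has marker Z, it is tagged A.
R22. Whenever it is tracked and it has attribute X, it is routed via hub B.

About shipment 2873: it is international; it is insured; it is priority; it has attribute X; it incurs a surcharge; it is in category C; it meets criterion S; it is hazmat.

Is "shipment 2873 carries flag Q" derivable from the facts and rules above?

No

Forward chaining from the given facts derives: is consolidated, is in category N, has attribute L.
Rules concluding "it carries flag Q": R2 needs "it is returned to sender"; R19 needs "it is classified as M" — none of these are established.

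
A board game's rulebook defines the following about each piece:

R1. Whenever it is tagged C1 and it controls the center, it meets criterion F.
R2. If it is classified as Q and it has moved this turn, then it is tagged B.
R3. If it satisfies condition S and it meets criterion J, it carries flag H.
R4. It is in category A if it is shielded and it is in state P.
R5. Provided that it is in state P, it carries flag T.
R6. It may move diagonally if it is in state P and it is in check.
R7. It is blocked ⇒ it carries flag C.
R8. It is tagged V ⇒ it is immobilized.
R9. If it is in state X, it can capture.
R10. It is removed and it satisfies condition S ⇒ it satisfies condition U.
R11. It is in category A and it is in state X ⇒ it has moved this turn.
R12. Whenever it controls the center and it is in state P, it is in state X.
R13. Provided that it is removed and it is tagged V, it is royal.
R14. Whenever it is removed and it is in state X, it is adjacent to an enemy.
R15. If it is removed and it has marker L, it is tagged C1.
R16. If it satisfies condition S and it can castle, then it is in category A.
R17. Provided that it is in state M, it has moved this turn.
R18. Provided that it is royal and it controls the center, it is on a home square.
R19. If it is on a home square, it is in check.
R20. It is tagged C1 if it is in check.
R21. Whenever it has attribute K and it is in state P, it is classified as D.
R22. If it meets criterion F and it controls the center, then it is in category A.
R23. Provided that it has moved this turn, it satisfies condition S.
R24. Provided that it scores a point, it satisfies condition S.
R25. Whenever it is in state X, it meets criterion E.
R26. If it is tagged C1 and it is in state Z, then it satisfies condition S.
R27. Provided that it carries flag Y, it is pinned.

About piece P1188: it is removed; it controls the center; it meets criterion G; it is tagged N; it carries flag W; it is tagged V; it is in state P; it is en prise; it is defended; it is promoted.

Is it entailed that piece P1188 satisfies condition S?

Yes

By R12 (it controls the center, it is in state P): it is in state X.
By R13 (it is removed, it is tagged V): it is royal.
By R18 (it is royal, it controls the center): it is on a home square.
By R19 (it is on a home square): it is in check.
By R20 (it is in check): it is tagged C1.
By R1 (it is tagged C1, it controls the center): it meets criterion F.
By R22 (it meets criterion F, it controls the center): it is in category A.
By R11 (it is in category A, it is in state X): it has moved this turn.
By R23 (it has moved this turn): it satisfies condition S.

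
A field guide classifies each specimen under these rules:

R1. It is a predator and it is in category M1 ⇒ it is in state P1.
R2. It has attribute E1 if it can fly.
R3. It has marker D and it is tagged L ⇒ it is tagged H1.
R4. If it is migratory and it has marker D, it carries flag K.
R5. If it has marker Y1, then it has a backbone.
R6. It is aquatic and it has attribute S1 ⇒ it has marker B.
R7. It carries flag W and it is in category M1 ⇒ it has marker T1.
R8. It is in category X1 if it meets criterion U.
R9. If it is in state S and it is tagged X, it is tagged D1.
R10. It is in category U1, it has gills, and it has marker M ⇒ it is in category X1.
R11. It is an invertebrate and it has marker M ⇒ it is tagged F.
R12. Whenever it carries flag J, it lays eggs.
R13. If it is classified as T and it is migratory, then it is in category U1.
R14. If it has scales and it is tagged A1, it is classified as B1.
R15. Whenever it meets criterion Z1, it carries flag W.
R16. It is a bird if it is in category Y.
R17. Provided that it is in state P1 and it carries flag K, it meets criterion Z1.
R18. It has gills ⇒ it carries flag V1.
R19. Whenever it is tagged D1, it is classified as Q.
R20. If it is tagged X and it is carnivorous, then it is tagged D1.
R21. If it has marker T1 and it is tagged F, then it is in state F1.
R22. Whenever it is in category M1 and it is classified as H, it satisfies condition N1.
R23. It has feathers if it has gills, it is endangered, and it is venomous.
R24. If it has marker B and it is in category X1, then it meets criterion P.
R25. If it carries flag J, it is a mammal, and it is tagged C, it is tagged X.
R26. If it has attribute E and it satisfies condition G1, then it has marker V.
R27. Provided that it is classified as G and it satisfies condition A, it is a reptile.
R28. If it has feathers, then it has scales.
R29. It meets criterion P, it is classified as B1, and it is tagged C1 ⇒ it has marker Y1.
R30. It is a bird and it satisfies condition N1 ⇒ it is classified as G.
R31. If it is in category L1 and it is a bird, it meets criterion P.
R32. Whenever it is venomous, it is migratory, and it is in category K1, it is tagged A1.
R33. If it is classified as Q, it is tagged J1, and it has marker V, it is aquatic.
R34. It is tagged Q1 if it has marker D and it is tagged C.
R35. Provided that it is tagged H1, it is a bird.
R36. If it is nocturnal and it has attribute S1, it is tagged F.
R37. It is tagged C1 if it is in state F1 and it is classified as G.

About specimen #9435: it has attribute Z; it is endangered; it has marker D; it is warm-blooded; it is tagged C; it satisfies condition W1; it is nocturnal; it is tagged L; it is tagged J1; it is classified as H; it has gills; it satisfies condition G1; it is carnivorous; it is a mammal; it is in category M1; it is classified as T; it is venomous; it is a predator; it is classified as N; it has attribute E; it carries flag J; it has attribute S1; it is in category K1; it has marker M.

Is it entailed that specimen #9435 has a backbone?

Forward chaining from the given facts derives: is in state P1, is tagged H1, lays eggs, carries flag V1, satisfies condition N1, has feathers, is tagged X, has marker V, has scales, is tagged Q1, is a bird, is tagged F, is tagged D1, is classified as G, is classified as Q, is aquatic, has marker B.
The only rule concluding "it has a backbone" is R5, which needs "it has marker Y1"; that is never established.

No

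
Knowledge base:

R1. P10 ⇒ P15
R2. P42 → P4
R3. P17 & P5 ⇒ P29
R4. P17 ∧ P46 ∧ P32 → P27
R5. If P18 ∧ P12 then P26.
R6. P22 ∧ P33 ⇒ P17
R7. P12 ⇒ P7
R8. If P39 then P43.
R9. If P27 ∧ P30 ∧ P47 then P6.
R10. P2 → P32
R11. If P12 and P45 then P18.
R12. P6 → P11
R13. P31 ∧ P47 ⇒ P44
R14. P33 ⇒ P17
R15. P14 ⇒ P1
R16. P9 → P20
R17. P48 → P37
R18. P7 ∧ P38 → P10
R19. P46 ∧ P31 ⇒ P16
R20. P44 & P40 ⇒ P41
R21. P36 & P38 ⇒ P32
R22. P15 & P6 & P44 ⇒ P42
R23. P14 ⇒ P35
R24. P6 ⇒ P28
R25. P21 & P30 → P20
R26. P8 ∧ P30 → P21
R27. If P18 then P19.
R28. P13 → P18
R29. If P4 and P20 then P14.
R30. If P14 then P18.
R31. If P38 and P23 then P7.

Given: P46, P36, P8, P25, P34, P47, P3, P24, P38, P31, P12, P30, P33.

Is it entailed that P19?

Yes

P7  (by R7: P12)
P44  (by R13: P31, P47)
P17  (by R14: P33)
P10  (by R18: P7, P38)
P32  (by R21: P36, P38)
P21  (by R26: P8, P30)
P15  (by R1: P10)
P27  (by R4: P17, P46, P32)
P6  (by R9: P27, P30, P47)
P42  (by R22: P15, P6, P44)
P20  (by R25: P21, P30)
P4  (by R2: P42)
P14  (by R29: P4, P20)
P18  (by R30: P14)
P19  (by R27: P18)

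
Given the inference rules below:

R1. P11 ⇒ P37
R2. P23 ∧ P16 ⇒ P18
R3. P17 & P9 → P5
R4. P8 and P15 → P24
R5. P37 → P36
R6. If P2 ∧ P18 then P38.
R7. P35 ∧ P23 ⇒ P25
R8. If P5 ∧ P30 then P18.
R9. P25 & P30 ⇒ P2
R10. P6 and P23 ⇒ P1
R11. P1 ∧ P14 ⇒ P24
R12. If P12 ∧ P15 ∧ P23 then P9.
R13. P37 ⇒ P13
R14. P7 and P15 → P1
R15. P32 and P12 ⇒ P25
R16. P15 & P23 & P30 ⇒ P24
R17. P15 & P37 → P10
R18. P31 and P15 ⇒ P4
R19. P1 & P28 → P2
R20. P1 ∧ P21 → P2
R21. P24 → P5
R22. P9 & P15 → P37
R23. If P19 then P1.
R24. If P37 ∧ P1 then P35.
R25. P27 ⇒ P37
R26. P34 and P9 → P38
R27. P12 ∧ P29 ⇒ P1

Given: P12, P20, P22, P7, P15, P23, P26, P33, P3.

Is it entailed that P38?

No

Forward chaining from the given facts derives: P9, P1, P37, P35, P36, P25, P13, P10.
Rules concluding P38: R6 needs P2; R26 needs P34 — none of these are established.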